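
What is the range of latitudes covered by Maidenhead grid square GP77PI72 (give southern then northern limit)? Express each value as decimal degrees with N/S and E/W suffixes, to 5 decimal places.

67.34167° N, 67.34583° N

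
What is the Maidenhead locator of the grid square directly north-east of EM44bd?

Longitude subsquare b = 1; +1 → 2 = c.
Latitude subsquare d = 3; +1 → 4 = e.

EM44ce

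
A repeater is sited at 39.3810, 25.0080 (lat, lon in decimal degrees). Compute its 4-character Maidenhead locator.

Shift to the Maidenhead origin (180°W, 90°S): lon 205.01, lat 129.38.
Field: lon ⌊205.01/20⌋ = 10 → K; lat ⌊129.38/10⌋ = 12 → M.
Square: lon ⌊5.01/2⌋ = 2; lat ⌊9.38/1⌋ = 9.

KM29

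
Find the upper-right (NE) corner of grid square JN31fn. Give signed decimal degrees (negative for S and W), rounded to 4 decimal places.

41.5833, 6.5000

Field J=9, N=13: +9·20° lon, +13·10° lat → SW at lon 0°, lat 40°.
Square 3, 1: +3·2° lon, +1·1° lat → SW at lon 6°, lat 41°.
Subsquare f=5, n=13: +5·0.0833333° lon, +13·0.0416667° lat → SW at lon 6.41667°, lat 41.5417°.
Cell spans 0.0833333° lon × 0.0416667° lat. NE corner is SW corner plus one full cell.
latitude 41.5833, longitude 6.5000.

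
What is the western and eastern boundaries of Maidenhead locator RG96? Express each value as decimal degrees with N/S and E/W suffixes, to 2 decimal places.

Field R=17, G=6: +17·20° lon, +6·10° lat → SW at lon 160°, lat -30°.
Square 9, 6: +9·2° lon, +6·1° lat → SW at lon 178°, lat -24°.
Cell spans 2° lon × 1° lat.
west 178.00° E, east 180.00° E.

178.00° E, 180.00° E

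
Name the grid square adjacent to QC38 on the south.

Latitude square 8; −1 → 7.
The longitude characters are unchanged.

QC37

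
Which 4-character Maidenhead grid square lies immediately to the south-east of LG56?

LG65

Longitude square 5; +1 → 6.
Latitude square 6; −1 → 5.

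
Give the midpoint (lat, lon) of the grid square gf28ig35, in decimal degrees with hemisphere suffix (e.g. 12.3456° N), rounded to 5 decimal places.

Field G=6, F=5: +6·20° lon, +5·10° lat → SW at lon -60°, lat -40°.
Square 2, 8: +2·2° lon, +8·1° lat → SW at lon -56°, lat -32°.
Subsquare i=8, g=6: +8·0.0833333° lon, +6·0.0416667° lat → SW at lon -55.3333°, lat -31.75°.
Extended square 3, 5: +3·0.00833333° lon, +5·0.00416667° lat → SW at lon -55.3083°, lat -31.7292°.
Cell spans 0.00833333° lon × 0.00416667° lat. Centre is SW corner plus half of each.
latitude 31.72708° S, longitude 55.30417° W.

31.72708° S, 55.30417° W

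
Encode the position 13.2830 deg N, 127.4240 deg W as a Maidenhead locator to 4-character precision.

CK63

Add 180° to longitude and 90° to latitude: 52.58, 103.28.
Field: 52.58/20 → 2 → C, 103.28/10 → 10 → K; chars CK.
Square: 12.58/2 → 6, 3.28/1 → 3; chars 63.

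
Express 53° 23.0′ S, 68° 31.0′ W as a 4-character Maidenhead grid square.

FD56

Add 180° to longitude and 90° to latitude: 111.48, 36.62.
Field: 111.48/20 → 5 → F, 36.62/10 → 3 → D; chars FD.
Square: 11.48/2 → 5, 6.62/1 → 6; chars 56.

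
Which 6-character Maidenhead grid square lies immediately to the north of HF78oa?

HF78ob

Latitude subsquare a = 0; +1 → 1 = b.
The longitude characters are unchanged.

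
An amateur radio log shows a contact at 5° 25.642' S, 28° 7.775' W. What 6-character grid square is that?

HI54wn

Offset from 180°W / 90°S: lon 151.8704°, lat 84.5726°.
Field (20°×10°, letters A–R): lon ⌊151.8704/20⌋ = 7 → H; lat ⌊84.5726/10⌋ = 8 → I.
Square (2°×1°, digits 0–9): lon ⌊11.8704/2⌋ = 5; lat ⌊4.5726/1⌋ = 4.
Subsquare (5′×2.5′, letters a–x): lon ⌊1.8704/0.0833333⌋ = 22 → w; lat ⌊0.5726/0.0416667⌋ = 13 → n.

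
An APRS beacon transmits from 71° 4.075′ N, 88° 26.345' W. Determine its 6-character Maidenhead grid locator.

EQ51sb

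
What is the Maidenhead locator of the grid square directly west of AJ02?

RJ92

Longitude square 0; −1 → -1, wraps to 9, carry into field.
Longitude field A = 0; −1 → -1, wraps to 17 = R, wrapping around the antimeridian.
The latitude characters are unchanged.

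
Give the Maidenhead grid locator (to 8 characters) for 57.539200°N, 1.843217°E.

Shift to the Maidenhead origin (180°W, 90°S): lon 181.84322, lat 147.53920.
Field: 181.84322/20 → 9 → J, 147.53920/10 → 14 → O; chars JO.
Square: 1.84322/2 → 0, 7.53920/1 → 7; chars 07.
Subsquare: 1.84322/0.0833333 → 22 → w, 0.53920/0.0416667 → 12 → m; chars wm.
Extended square: 0.00988/0.00833333 → 1, 0.03920/0.00416667 → 9; chars 19.

JO07wm19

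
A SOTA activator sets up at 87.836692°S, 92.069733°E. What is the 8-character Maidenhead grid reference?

Offset from 180°W / 90°S: lon 272.06973°, lat 2.16331°.
Field (20°×10°, letters A–R): 272.06973/20 → 13 → N, 2.16331/10 → 0 → A; chars NA.
Square (2°×1°, digits 0–9): 12.06973/2 → 6, 2.16331/1 → 2; chars 62.
Subsquare (5′×2.5′, letters a–x): 0.06973/0.0833333 → 0 → a, 0.16331/0.0416667 → 3 → d; chars ad.
Extended square (30″×15″, digits 0–9): 0.06973/0.00833333 → 8, 0.03831/0.00416667 → 9; chars 89.

NA62ad89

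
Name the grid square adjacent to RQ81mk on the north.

RQ81ml

Latitude subsquare k = 10; +1 → 11 = l.
The longitude characters are unchanged.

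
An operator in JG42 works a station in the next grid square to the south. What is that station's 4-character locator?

JG41

Latitude square 2; −1 → 1.
The longitude characters are unchanged.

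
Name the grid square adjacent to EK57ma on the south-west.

EK56lx

Longitude subsquare m = 12; −1 → 11 = l.
Latitude subsquare a = 0; −1 → -1, wraps to 23 = x, carry into square.
Latitude square 7; −1 → 6.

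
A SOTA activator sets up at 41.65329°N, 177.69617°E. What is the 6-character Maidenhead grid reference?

RN81up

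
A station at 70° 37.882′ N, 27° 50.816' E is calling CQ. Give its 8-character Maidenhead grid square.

KQ30wp11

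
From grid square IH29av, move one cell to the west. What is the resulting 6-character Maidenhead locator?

Longitude subsquare a = 0; −1 → -1, wraps to 23 = x, carry into square.
Longitude square 2; −1 → 1.
The latitude characters are unchanged.

IH19xv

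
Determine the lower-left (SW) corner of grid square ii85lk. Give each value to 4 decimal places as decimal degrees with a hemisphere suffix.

4.5833° S, 3.0833° W

Field I=8, I=8: +8·20° lon, +8·10° lat → SW at lon -20°, lat -10°.
Square 8, 5: +8·2° lon, +5·1° lat → SW at lon -4°, lat -5°.
Subsquare l=11, k=10: +11·0.0833333° lon, +10·0.0416667° lat → SW at lon -3.08333°, lat -4.58333°.
latitude 4.5833° S, longitude 3.0833° W.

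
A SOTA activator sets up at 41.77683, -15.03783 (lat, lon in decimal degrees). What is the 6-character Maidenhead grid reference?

Offset from 180°W / 90°S: lon 164.9622°, lat 131.7768°.
Field: 164.9622/20 → 8 → I, 131.7768/10 → 13 → N; chars IN.
Square: 4.9622/2 → 2, 1.7768/1 → 1; chars 21.
Subsquare: 0.9622/0.0833333 → 11 → l, 0.7768/0.0416667 → 18 → s; chars ls.

IN21ls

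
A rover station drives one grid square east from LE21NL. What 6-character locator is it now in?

LE21ol

Longitude subsquare n = 13; +1 → 14 = o.
The latitude characters are unchanged.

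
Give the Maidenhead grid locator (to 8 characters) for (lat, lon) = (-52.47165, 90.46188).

Add 180° to longitude and 90° to latitude: 270.46188, 37.52835.
Field: 270.46188/20 → 13 → N, 37.52835/10 → 3 → D; chars ND.
Square: 10.46188/2 → 5, 7.52835/1 → 7; chars 57.
Subsquare: 0.46188/0.0833333 → 5 → f, 0.52835/0.0416667 → 12 → m; chars fm.
Extended square: 0.04521/0.00833333 → 5, 0.02835/0.00416667 → 6; chars 56.

ND57fm56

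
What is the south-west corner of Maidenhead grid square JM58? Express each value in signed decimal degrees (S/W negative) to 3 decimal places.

38.000, 10.000

Field J=9, M=12: +9·20° lon, +12·10° lat → SW at lon 0°, lat 30°.
Square 5, 8: +5·2° lon, +8·1° lat → SW at lon 10°, lat 38°.
latitude 38.000, longitude 10.000.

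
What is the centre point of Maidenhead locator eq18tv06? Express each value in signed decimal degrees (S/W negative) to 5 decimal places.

78.90208, -96.41250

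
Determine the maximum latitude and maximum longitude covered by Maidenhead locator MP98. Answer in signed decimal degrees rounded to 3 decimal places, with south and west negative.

Field M=12, P=15: +12·20° lon, +15·10° lat → SW at lon 60°, lat 60°.
Square 9, 8: +9·2° lon, +8·1° lat → SW at lon 78°, lat 68°.
Cell spans 2° lon × 1° lat. NE corner is SW corner plus one full cell.
latitude 69.000, longitude 80.000.

69.000, 80.000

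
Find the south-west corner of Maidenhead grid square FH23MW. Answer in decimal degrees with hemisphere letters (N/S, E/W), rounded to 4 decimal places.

Field F=5, H=7: +5·20° lon, +7·10° lat → SW at lon -80°, lat -20°.
Square 2, 3: +2·2° lon, +3·1° lat → SW at lon -76°, lat -17°.
Subsquare m=12, w=22: +12·0.0833333° lon, +22·0.0416667° lat → SW at lon -75°, lat -16.0833°.
latitude 16.0833° S, longitude 75.0000° W.

16.0833° S, 75.0000° W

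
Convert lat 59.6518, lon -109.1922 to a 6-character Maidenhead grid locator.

Offset from 180°W / 90°S: lon 70.8078°, lat 149.6518°.
Field: 70.8078/20 → 3 → D, 149.6518/10 → 14 → O; chars DO.
Square: 10.8078/2 → 5, 9.6518/1 → 9; chars 59.
Subsquare: 0.8078/0.0833333 → 9 → j, 0.6518/0.0416667 → 15 → p; chars jp.

DO59jp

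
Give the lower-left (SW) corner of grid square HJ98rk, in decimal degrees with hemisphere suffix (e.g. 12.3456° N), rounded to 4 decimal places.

8.4167° N, 20.5833° W

Field H=7, J=9: +7·20° lon, +9·10° lat → SW at lon -40°, lat 0°.
Square 9, 8: +9·2° lon, +8·1° lat → SW at lon -22°, lat 8°.
Subsquare r=17, k=10: +17·0.0833333° lon, +10·0.0416667° lat → SW at lon -20.5833°, lat 8.41667°.
latitude 8.4167° N, longitude 20.5833° W.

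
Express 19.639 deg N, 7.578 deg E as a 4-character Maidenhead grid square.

JK39

Offset from 180°W / 90°S: lon 187.58°, lat 109.64°.
Field: lon ⌊187.58/20⌋ = 9 → J; lat ⌊109.64/10⌋ = 10 → K.
Square: lon ⌊7.58/2⌋ = 3; lat ⌊9.64/1⌋ = 9.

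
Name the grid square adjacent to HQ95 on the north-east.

Longitude square 9; +1 → 10, wraps to 0, carry into field.
Longitude field H = 7; +1 → 8 = I.
Latitude square 5; +1 → 6.

IQ06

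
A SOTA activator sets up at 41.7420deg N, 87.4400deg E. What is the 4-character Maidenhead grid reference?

Offset from 180°W / 90°S: lon 267.44°, lat 131.74°.
Field: 267.44/20 → 13 → N, 131.74/10 → 13 → N; chars NN.
Square: 7.44/2 → 3, 1.74/1 → 1; chars 31.

NN31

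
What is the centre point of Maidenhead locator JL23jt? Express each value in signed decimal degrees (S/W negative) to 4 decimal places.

23.8125, 4.7917

Field J=9, L=11: +9·20° lon, +11·10° lat → SW at lon 0°, lat 20°.
Square 2, 3: +2·2° lon, +3·1° lat → SW at lon 4°, lat 23°.
Subsquare j=9, t=19: +9·0.0833333° lon, +19·0.0416667° lat → SW at lon 4.75°, lat 23.7917°.
Cell spans 0.0833333° lon × 0.0416667° lat. Centre is SW corner plus half of each.
latitude 23.8125, longitude 4.7917.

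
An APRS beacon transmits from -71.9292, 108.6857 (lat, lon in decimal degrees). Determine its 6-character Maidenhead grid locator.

OB48ib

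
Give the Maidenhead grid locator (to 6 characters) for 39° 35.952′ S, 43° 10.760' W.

GF80jj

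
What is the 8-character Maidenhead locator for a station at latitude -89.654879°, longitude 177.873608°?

Add 180° to longitude and 90° to latitude: 357.87361, 0.34512.
Field: lon ⌊357.87361/20⌋ = 17 → R; lat ⌊0.34512/10⌋ = 0 → A.
Square: lon ⌊17.87361/2⌋ = 8; lat ⌊0.34512/1⌋ = 0.
Subsquare: lon ⌊1.87361/0.0833333⌋ = 22 → w; lat ⌊0.34512/0.0416667⌋ = 8 → i.
Extended square: lon ⌊0.04027/0.00833333⌋ = 4; lat ⌊0.01179/0.00416667⌋ = 2.

RA80wi42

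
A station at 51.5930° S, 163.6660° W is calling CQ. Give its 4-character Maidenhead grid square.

Add 180° to longitude and 90° to latitude: 16.33, 38.41.
Field: lon ⌊16.33/20⌋ = 0 → A; lat ⌊38.41/10⌋ = 3 → D.
Square: lon ⌊16.33/2⌋ = 8; lat ⌊8.41/1⌋ = 8.

AD88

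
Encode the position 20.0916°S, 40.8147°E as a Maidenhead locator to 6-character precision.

Add 180° to longitude and 90° to latitude: 220.8147, 69.9084.
Field: 220.8147/20 → 11 → L, 69.9084/10 → 6 → G; chars LG.
Square: 0.8147/2 → 0, 9.9084/1 → 9; chars 09.
Subsquare: 0.8147/0.0833333 → 9 → j, 0.9084/0.0416667 → 21 → v; chars jv.

LG09jv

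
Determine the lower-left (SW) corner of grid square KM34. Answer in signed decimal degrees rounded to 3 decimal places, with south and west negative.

34.000, 26.000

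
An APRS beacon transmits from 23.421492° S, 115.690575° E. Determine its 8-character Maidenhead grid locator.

OG76un28

Offset from 180°W / 90°S: lon 295.69057°, lat 66.57851°.
Field: lon ⌊295.69057/20⌋ = 14 → O; lat ⌊66.57851/10⌋ = 6 → G.
Square: lon ⌊15.69057/2⌋ = 7; lat ⌊6.57851/1⌋ = 6.
Subsquare: lon ⌊1.69057/0.0833333⌋ = 20 → u; lat ⌊0.57851/0.0416667⌋ = 13 → n.
Extended square: lon ⌊0.02391/0.00833333⌋ = 2; lat ⌊0.03684/0.00416667⌋ = 8.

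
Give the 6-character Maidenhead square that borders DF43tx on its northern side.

DF44ta

Latitude subsquare x = 23; +1 → 24, wraps to 0 = a, carry into square.
Latitude square 3; +1 → 4.
The longitude characters are unchanged.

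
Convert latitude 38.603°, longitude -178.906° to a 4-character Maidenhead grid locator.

AM08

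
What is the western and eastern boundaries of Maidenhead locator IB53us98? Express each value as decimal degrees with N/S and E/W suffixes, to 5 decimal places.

8.25833° W, 8.25000° W

Field I=8, B=1: +8·20° lon, +1·10° lat → SW at lon -20°, lat -80°.
Square 5, 3: +5·2° lon, +3·1° lat → SW at lon -10°, lat -77°.
Subsquare u=20, s=18: +20·0.0833333° lon, +18·0.0416667° lat → SW at lon -8.33333°, lat -76.25°.
Extended square 9, 8: +9·0.00833333° lon, +8·0.00416667° lat → SW at lon -8.25833°, lat -76.2167°.
Cell spans 0.00833333° lon × 0.00416667° lat.
west 8.25833° W, east 8.25000° W.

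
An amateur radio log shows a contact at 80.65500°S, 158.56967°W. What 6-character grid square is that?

Shift to the Maidenhead origin (180°W, 90°S): lon 21.4303, lat 9.3450.
Field: 21.4303/20 → 1 → B, 9.3450/10 → 0 → A; chars BA.
Square: 1.4303/2 → 0, 9.3450/1 → 9; chars 09.
Subsquare: 1.4303/0.0833333 → 17 → r, 0.3450/0.0416667 → 8 → i; chars ri.

BA09ri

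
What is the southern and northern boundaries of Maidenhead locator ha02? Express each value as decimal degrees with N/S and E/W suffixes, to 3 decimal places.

88.000° S, 87.000° S

Field H=7, A=0: +7·20° lon, +0·10° lat → SW at lon -40°, lat -90°.
Square 0, 2: +0·2° lon, +2·1° lat → SW at lon -40°, lat -88°.
Cell spans 2° lon × 1° lat.
south 88.000° S, north 87.000° S.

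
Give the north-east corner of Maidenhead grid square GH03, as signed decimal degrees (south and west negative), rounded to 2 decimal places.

Field G=6, H=7: +6·20° lon, +7·10° lat → SW at lon -60°, lat -20°.
Square 0, 3: +0·2° lon, +3·1° lat → SW at lon -60°, lat -17°.
Cell spans 2° lon × 1° lat. NE corner is SW corner plus one full cell.
latitude -16.00, longitude -58.00.

-16.00, -58.00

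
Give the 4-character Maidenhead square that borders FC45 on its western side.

Longitude square 4; −1 → 3.
The latitude characters are unchanged.

FC35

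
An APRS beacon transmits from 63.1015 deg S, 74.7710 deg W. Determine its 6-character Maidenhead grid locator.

FC26ov

Shift to the Maidenhead origin (180°W, 90°S): lon 105.2290, lat 26.8985.
Field: lon ⌊105.2290/20⌋ = 5 → F; lat ⌊26.8985/10⌋ = 2 → C.
Square: lon ⌊5.2290/2⌋ = 2; lat ⌊6.8985/1⌋ = 6.
Subsquare: lon ⌊1.2290/0.0833333⌋ = 14 → o; lat ⌊0.8985/0.0416667⌋ = 21 → v.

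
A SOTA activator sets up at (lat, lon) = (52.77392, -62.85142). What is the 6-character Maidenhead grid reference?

FO82ns

Offset from 180°W / 90°S: lon 117.1486°, lat 142.7739°.
Field: lon ⌊117.1486/20⌋ = 5 → F; lat ⌊142.7739/10⌋ = 14 → O.
Square: lon ⌊17.1486/2⌋ = 8; lat ⌊2.7739/1⌋ = 2.
Subsquare: lon ⌊1.1486/0.0833333⌋ = 13 → n; lat ⌊0.7739/0.0416667⌋ = 18 → s.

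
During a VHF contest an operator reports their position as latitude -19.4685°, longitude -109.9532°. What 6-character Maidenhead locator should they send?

DH50am

Shift to the Maidenhead origin (180°W, 90°S): lon 70.0468, lat 70.5315.
Field: 70.0468/20 → 3 → D, 70.5315/10 → 7 → H; chars DH.
Square: 10.0468/2 → 5, 0.5315/1 → 0; chars 50.
Subsquare: 0.0468/0.0833333 → 0 → a, 0.5315/0.0416667 → 12 → m; chars am.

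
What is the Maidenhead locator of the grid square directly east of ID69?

ID79

Longitude square 6; +1 → 7.
The latitude characters are unchanged.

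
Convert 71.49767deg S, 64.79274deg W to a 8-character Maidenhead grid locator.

FB78om40

Add 180° to longitude and 90° to latitude: 115.20726, 18.50233.
Field: 115.20726/20 → 5 → F, 18.50233/10 → 1 → B; chars FB.
Square: 15.20726/2 → 7, 8.50233/1 → 8; chars 78.
Subsquare: 1.20726/0.0833333 → 14 → o, 0.50233/0.0416667 → 12 → m; chars om.
Extended square: 0.04059/0.00833333 → 4, 0.00233/0.00416667 → 0; chars 40.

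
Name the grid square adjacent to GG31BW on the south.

Latitude subsquare w = 22; −1 → 21 = v.
The longitude characters are unchanged.

GG31bv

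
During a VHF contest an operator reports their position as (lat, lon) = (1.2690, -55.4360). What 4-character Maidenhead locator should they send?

Add 180° to longitude and 90° to latitude: 124.56, 91.27.
Field: lon ⌊124.56/20⌋ = 6 → G; lat ⌊91.27/10⌋ = 9 → J.
Square: lon ⌊4.56/2⌋ = 2; lat ⌊1.27/1⌋ = 1.

GJ21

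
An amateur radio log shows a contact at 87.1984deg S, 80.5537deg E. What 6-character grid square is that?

NA02gt

Shift to the Maidenhead origin (180°W, 90°S): lon 260.5537, lat 2.8016.
Field: lon ⌊260.5537/20⌋ = 13 → N; lat ⌊2.8016/10⌋ = 0 → A.
Square: lon ⌊0.5537/2⌋ = 0; lat ⌊2.8016/1⌋ = 2.
Subsquare: lon ⌊0.5537/0.0833333⌋ = 6 → g; lat ⌊0.8016/0.0416667⌋ = 19 → t.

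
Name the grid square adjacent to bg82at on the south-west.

BG72xs

Longitude subsquare a = 0; −1 → -1, wraps to 23 = x, carry into square.
Longitude square 8; −1 → 7.
Latitude subsquare t = 19; −1 → 18 = s.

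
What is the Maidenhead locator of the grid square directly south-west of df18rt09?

Longitude extended square 0; −1 → -1, wraps to 9, carry into subsquare.
Longitude subsquare r = 17; −1 → 16 = q.
Latitude extended square 9; −1 → 8.

DF18qt98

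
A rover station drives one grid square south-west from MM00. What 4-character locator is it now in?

Longitude square 0; −1 → -1, wraps to 9, carry into field.
Longitude field M = 12; −1 → 11 = L.
Latitude square 0; −1 → -1, wraps to 9, carry into field.
Latitude field M = 12; −1 → 11 = L.

LL99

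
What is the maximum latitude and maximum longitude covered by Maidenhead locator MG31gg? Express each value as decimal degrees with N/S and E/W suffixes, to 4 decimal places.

Field M=12, G=6: +12·20° lon, +6·10° lat → SW at lon 60°, lat -30°.
Square 3, 1: +3·2° lon, +1·1° lat → SW at lon 66°, lat -29°.
Subsquare g=6, g=6: +6·0.0833333° lon, +6·0.0416667° lat → SW at lon 66.5°, lat -28.75°.
Cell spans 0.0833333° lon × 0.0416667° lat. NE corner is SW corner plus one full cell.
latitude 28.7083° S, longitude 66.5833° E.

28.7083° S, 66.5833° E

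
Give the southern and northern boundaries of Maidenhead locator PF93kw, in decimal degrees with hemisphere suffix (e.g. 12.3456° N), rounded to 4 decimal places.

Field P=15, F=5: +15·20° lon, +5·10° lat → SW at lon 120°, lat -40°.
Square 9, 3: +9·2° lon, +3·1° lat → SW at lon 138°, lat -37°.
Subsquare k=10, w=22: +10·0.0833333° lon, +22·0.0416667° lat → SW at lon 138.833°, lat -36.0833°.
Cell spans 0.0833333° lon × 0.0416667° lat.
south 36.0833° S, north 36.0417° S.

36.0833° S, 36.0417° S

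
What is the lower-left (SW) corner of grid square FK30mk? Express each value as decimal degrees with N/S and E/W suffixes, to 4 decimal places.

10.4167° N, 73.0000° W

Field F=5, K=10: +5·20° lon, +10·10° lat → SW at lon -80°, lat 10°.
Square 3, 0: +3·2° lon, +0·1° lat → SW at lon -74°, lat 10°.
Subsquare m=12, k=10: +12·0.0833333° lon, +10·0.0416667° lat → SW at lon -73°, lat 10.4167°.
latitude 10.4167° N, longitude 73.0000° W.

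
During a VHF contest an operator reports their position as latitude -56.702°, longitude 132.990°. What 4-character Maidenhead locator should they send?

PD63

Shift to the Maidenhead origin (180°W, 90°S): lon 312.99, lat 33.30.
Field: lon ⌊312.99/20⌋ = 15 → P; lat ⌊33.30/10⌋ = 3 → D.
Square: lon ⌊12.99/2⌋ = 6; lat ⌊3.30/1⌋ = 3.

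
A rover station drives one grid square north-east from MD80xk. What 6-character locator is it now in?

MD90al

Longitude subsquare x = 23; +1 → 24, wraps to 0 = a, carry into square.
Longitude square 8; +1 → 9.
Latitude subsquare k = 10; +1 → 11 = l.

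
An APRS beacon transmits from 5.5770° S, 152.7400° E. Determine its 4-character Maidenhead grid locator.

QI64

Shift to the Maidenhead origin (180°W, 90°S): lon 332.74, lat 84.42.
Field: 332.74/20 → 16 → Q, 84.42/10 → 8 → I; chars QI.
Square: 12.74/2 → 6, 4.42/1 → 4; chars 64.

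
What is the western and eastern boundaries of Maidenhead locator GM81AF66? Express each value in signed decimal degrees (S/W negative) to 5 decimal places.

-43.95000, -43.94167

Field G=6, M=12: +6·20° lon, +12·10° lat → SW at lon -60°, lat 30°.
Square 8, 1: +8·2° lon, +1·1° lat → SW at lon -44°, lat 31°.
Subsquare a=0, f=5: +0·0.0833333° lon, +5·0.0416667° lat → SW at lon -44°, lat 31.2083°.
Extended square 6, 6: +6·0.00833333° lon, +6·0.00416667° lat → SW at lon -43.95°, lat 31.2333°.
Cell spans 0.00833333° lon × 0.00416667° lat.
west -43.95000, east -43.94167.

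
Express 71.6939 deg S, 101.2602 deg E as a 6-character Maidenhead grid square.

OB08ph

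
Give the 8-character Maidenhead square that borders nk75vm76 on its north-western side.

Longitude extended square 7; −1 → 6.
Latitude extended square 6; +1 → 7.

NK75vm67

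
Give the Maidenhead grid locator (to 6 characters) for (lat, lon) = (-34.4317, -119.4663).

DF05gn

Offset from 180°W / 90°S: lon 60.5337°, lat 55.5683°.
Field (20°×10°, letters A–R): 60.5337/20 → 3 → D, 55.5683/10 → 5 → F; chars DF.
Square (2°×1°, digits 0–9): 0.5337/2 → 0, 5.5683/1 → 5; chars 05.
Subsquare (5′×2.5′, letters a–x): 0.5337/0.0833333 → 6 → g, 0.5683/0.0416667 → 13 → n; chars gn.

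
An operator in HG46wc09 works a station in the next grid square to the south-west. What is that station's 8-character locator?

HG46vc98

Longitude extended square 0; −1 → -1, wraps to 9, carry into subsquare.
Longitude subsquare w = 22; −1 → 21 = v.
Latitude extended square 9; −1 → 8.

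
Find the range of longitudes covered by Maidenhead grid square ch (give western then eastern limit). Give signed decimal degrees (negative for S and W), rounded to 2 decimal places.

Field C=2, H=7: +2·20° lon, +7·10° lat → SW at lon -140°, lat -20°.
Cell spans 20° lon × 10° lat.
west -140.00, east -120.00.

-140.00, -120.00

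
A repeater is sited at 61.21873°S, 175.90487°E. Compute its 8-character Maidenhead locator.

Add 180° to longitude and 90° to latitude: 355.90487, 28.78127.
Field (20°×10°, letters A–R): 355.90487/20 → 17 → R, 28.78127/10 → 2 → C; chars RC.
Square (2°×1°, digits 0–9): 15.90487/2 → 7, 8.78127/1 → 8; chars 78.
Subsquare (5′×2.5′, letters a–x): 1.90487/0.0833333 → 22 → w, 0.78127/0.0416667 → 18 → s; chars ws.
Extended square (30″×15″, digits 0–9): 0.07154/0.00833333 → 8, 0.03127/0.00416667 → 7; chars 87.

RC78ws87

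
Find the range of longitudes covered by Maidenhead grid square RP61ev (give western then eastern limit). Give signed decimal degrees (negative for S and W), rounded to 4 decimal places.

172.3333, 172.4167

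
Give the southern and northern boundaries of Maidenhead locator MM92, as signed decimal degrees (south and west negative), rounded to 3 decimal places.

Field M=12, M=12: +12·20° lon, +12·10° lat → SW at lon 60°, lat 30°.
Square 9, 2: +9·2° lon, +2·1° lat → SW at lon 78°, lat 32°.
Cell spans 2° lon × 1° lat.
south 32.000, north 33.000.

32.000, 33.000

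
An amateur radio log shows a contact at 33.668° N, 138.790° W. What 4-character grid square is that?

Add 180° to longitude and 90° to latitude: 41.21, 123.67.
Field: 41.21/20 → 2 → C, 123.67/10 → 12 → M; chars CM.
Square: 1.21/2 → 0, 3.67/1 → 3; chars 03.

CM03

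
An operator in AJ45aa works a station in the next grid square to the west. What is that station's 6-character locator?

AJ35xa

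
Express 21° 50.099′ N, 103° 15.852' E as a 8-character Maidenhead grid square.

OL11pu10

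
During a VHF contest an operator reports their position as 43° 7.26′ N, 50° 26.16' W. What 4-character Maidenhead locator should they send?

Offset from 180°W / 90°S: lon 129.56°, lat 133.12°.
Field: 129.56/20 → 6 → G, 133.12/10 → 13 → N; chars GN.
Square: 9.56/2 → 4, 3.12/1 → 3; chars 43.

GN43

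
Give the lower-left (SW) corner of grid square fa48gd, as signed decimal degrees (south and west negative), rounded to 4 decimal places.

Field F=5, A=0: +5·20° lon, +0·10° lat → SW at lon -80°, lat -90°.
Square 4, 8: +4·2° lon, +8·1° lat → SW at lon -72°, lat -82°.
Subsquare g=6, d=3: +6·0.0833333° lon, +3·0.0416667° lat → SW at lon -71.5°, lat -81.875°.
latitude -81.8750, longitude -71.5000.

-81.8750, -71.5000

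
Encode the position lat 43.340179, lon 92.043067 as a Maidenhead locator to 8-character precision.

NN63ai51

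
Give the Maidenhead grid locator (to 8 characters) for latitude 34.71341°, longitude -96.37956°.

EM14tr41

Shift to the Maidenhead origin (180°W, 90°S): lon 83.62044, lat 124.71341.
Field: lon ⌊83.62044/20⌋ = 4 → E; lat ⌊124.71341/10⌋ = 12 → M.
Square: lon ⌊3.62044/2⌋ = 1; lat ⌊4.71341/1⌋ = 4.
Subsquare: lon ⌊1.62044/0.0833333⌋ = 19 → t; lat ⌊0.71341/0.0416667⌋ = 17 → r.
Extended square: lon ⌊0.03711/0.00833333⌋ = 4; lat ⌊0.00508/0.00416667⌋ = 1.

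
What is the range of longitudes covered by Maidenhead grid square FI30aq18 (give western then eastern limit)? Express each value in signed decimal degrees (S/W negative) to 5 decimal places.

-73.99167, -73.98333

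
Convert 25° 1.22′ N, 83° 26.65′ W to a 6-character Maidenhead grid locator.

EL85ga

Shift to the Maidenhead origin (180°W, 90°S): lon 96.5558, lat 115.0203.
Field (20°×10°, letters A–R): lon ⌊96.5558/20⌋ = 4 → E; lat ⌊115.0203/10⌋ = 11 → L.
Square (2°×1°, digits 0–9): lon ⌊16.5558/2⌋ = 8; lat ⌊5.0203/1⌋ = 5.
Subsquare (5′×2.5′, letters a–x): lon ⌊0.5558/0.0833333⌋ = 6 → g; lat ⌊0.0203/0.0416667⌋ = 0 → a.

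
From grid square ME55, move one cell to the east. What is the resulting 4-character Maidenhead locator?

ME65

Longitude square 5; +1 → 6.
The latitude characters are unchanged.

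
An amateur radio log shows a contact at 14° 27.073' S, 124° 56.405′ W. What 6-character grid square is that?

Shift to the Maidenhead origin (180°W, 90°S): lon 55.0599, lat 75.5488.
Field: lon ⌊55.0599/20⌋ = 2 → C; lat ⌊75.5488/10⌋ = 7 → H.
Square: lon ⌊15.0599/2⌋ = 7; lat ⌊5.5488/1⌋ = 5.
Subsquare: lon ⌊1.0599/0.0833333⌋ = 12 → m; lat ⌊0.5488/0.0416667⌋ = 13 → n.

CH75mn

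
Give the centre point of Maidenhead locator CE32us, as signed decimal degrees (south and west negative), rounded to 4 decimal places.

-47.2292, -132.2917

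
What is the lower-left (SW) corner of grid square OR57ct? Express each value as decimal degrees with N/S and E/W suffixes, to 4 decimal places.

87.7917° N, 110.1667° E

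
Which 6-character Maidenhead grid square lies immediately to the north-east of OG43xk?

OG53al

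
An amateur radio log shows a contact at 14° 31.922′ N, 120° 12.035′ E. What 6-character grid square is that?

PK04cm

Add 180° to longitude and 90° to latitude: 300.2006, 104.5320.
Field: 300.2006/20 → 15 → P, 104.5320/10 → 10 → K; chars PK.
Square: 0.2006/2 → 0, 4.5320/1 → 4; chars 04.
Subsquare: 0.2006/0.0833333 → 2 → c, 0.5320/0.0416667 → 12 → m; chars cm.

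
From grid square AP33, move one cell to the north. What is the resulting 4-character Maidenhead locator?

AP34

Latitude square 3; +1 → 4.
The longitude characters are unchanged.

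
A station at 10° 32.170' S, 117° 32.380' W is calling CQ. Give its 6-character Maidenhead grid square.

Offset from 180°W / 90°S: lon 62.4603°, lat 79.4638°.
Field: 62.4603/20 → 3 → D, 79.4638/10 → 7 → H; chars DH.
Square: 2.4603/2 → 1, 9.4638/1 → 9; chars 19.
Subsquare: 0.4603/0.0833333 → 5 → f, 0.4638/0.0416667 → 11 → l; chars fl.

DH19fl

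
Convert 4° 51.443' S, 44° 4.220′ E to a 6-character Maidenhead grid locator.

LI25ad

Offset from 180°W / 90°S: lon 224.0703°, lat 85.1426°.
Field: 224.0703/20 → 11 → L, 85.1426/10 → 8 → I; chars LI.
Square: 4.0703/2 → 2, 5.1426/1 → 5; chars 25.
Subsquare: 0.0703/0.0833333 → 0 → a, 0.1426/0.0416667 → 3 → d; chars ad.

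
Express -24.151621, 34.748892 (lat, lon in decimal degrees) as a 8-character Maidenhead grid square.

Shift to the Maidenhead origin (180°W, 90°S): lon 214.74889, lat 65.84838.
Field (20°×10°, letters A–R): lon ⌊214.74889/20⌋ = 10 → K; lat ⌊65.84838/10⌋ = 6 → G.
Square (2°×1°, digits 0–9): lon ⌊14.74889/2⌋ = 7; lat ⌊5.84838/1⌋ = 5.
Subsquare (5′×2.5′, letters a–x): lon ⌊0.74889/0.0833333⌋ = 8 → i; lat ⌊0.84838/0.0416667⌋ = 20 → u.
Extended square (30″×15″, digits 0–9): lon ⌊0.08223/0.00833333⌋ = 9; lat ⌊0.01505/0.00416667⌋ = 3.

KG75iu93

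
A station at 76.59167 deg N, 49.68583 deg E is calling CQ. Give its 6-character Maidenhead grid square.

LQ46uo

Shift to the Maidenhead origin (180°W, 90°S): lon 229.6858, lat 166.5917.
Field (20°×10°, letters A–R): 229.6858/20 → 11 → L, 166.5917/10 → 16 → Q; chars LQ.
Square (2°×1°, digits 0–9): 9.6858/2 → 4, 6.5917/1 → 6; chars 46.
Subsquare (5′×2.5′, letters a–x): 1.6858/0.0833333 → 20 → u, 0.5917/0.0416667 → 14 → o; chars uo.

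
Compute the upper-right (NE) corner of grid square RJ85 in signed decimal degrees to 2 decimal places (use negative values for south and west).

Field R=17, J=9: +17·20° lon, +9·10° lat → SW at lon 160°, lat 0°.
Square 8, 5: +8·2° lon, +5·1° lat → SW at lon 176°, lat 5°.
Cell spans 2° lon × 1° lat. NE corner is SW corner plus one full cell.
latitude 6.00, longitude 178.00.

6.00, 178.00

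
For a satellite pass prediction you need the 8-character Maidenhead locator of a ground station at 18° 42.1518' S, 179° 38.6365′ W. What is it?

Offset from 180°W / 90°S: lon 0.35606°, lat 71.29747°.
Field (20°×10°, letters A–R): 0.35606/20 → 0 → A, 71.29747/10 → 7 → H; chars AH.
Square (2°×1°, digits 0–9): 0.35606/2 → 0, 1.29747/1 → 1; chars 01.
Subsquare (5′×2.5′, letters a–x): 0.35606/0.0833333 → 4 → e, 0.29747/0.0416667 → 7 → h; chars eh.
Extended square (30″×15″, digits 0–9): 0.02272/0.00833333 → 2, 0.00580/0.00416667 → 1; chars 21.

AH01eh21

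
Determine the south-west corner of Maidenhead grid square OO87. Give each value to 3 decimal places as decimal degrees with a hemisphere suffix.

57.000° N, 116.000° E

Field O=14, O=14: +14·20° lon, +14·10° lat → SW at lon 100°, lat 50°.
Square 8, 7: +8·2° lon, +7·1° lat → SW at lon 116°, lat 57°.
latitude 57.000° N, longitude 116.000° E.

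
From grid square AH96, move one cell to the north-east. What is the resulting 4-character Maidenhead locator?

BH07

Longitude square 9; +1 → 10, wraps to 0, carry into field.
Longitude field A = 0; +1 → 1 = B.
Latitude square 6; +1 → 7.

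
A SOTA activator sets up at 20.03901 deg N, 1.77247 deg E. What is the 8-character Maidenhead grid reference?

JL00va29

Offset from 180°W / 90°S: lon 181.77247°, lat 110.03901°.
Field: lon ⌊181.77247/20⌋ = 9 → J; lat ⌊110.03901/10⌋ = 11 → L.
Square: lon ⌊1.77247/2⌋ = 0; lat ⌊0.03901/1⌋ = 0.
Subsquare: lon ⌊1.77247/0.0833333⌋ = 21 → v; lat ⌊0.03901/0.0416667⌋ = 0 → a.
Extended square: lon ⌊0.02247/0.00833333⌋ = 2; lat ⌊0.03901/0.00416667⌋ = 9.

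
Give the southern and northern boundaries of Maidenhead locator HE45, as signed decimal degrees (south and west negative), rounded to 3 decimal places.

-45.000, -44.000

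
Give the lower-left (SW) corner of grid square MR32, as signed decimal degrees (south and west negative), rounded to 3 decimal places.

82.000, 66.000

Field M=12, R=17: +12·20° lon, +17·10° lat → SW at lon 60°, lat 80°.
Square 3, 2: +3·2° lon, +2·1° lat → SW at lon 66°, lat 82°.
latitude 82.000, longitude 66.000.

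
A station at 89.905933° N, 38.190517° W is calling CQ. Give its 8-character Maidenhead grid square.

HR09vv77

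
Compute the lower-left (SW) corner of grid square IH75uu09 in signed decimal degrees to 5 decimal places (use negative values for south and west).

Field I=8, H=7: +8·20° lon, +7·10° lat → SW at lon -20°, lat -20°.
Square 7, 5: +7·2° lon, +5·1° lat → SW at lon -6°, lat -15°.
Subsquare u=20, u=20: +20·0.0833333° lon, +20·0.0416667° lat → SW at lon -4.33333°, lat -14.1667°.
Extended square 0, 9: +0·0.00833333° lon, +9·0.00416667° lat → SW at lon -4.33333°, lat -14.1292°.
latitude -14.12917, longitude -4.33333.

-14.12917, -4.33333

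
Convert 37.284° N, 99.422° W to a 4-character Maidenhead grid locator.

EM07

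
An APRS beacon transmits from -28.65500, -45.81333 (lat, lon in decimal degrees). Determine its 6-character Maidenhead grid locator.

GG71ci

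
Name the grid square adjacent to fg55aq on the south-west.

FG45xp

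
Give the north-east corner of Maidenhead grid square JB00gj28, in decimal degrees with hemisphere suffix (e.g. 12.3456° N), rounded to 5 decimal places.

Field J=9, B=1: +9·20° lon, +1·10° lat → SW at lon 0°, lat -80°.
Square 0, 0: +0·2° lon, +0·1° lat → SW at lon 0°, lat -80°.
Subsquare g=6, j=9: +6·0.0833333° lon, +9·0.0416667° lat → SW at lon 0.5°, lat -79.625°.
Extended square 2, 8: +2·0.00833333° lon, +8·0.00416667° lat → SW at lon 0.516667°, lat -79.5917°.
Cell spans 0.00833333° lon × 0.00416667° lat. NE corner is SW corner plus one full cell.
latitude 79.58750° S, longitude 0.52500° E.

79.58750° S, 0.52500° E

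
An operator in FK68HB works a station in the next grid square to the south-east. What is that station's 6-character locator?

FK68ia

Longitude subsquare h = 7; +1 → 8 = i.
Latitude subsquare b = 1; −1 → 0 = a.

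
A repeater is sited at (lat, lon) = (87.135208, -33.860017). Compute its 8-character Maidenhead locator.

HR37bd62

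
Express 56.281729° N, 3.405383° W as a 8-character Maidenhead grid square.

IO86hg17

Offset from 180°W / 90°S: lon 176.59462°, lat 146.28173°.
Field: lon ⌊176.59462/20⌋ = 8 → I; lat ⌊146.28173/10⌋ = 14 → O.
Square: lon ⌊16.59462/2⌋ = 8; lat ⌊6.28173/1⌋ = 6.
Subsquare: lon ⌊0.59462/0.0833333⌋ = 7 → h; lat ⌊0.28173/0.0416667⌋ = 6 → g.
Extended square: lon ⌊0.01128/0.00833333⌋ = 1; lat ⌊0.03173/0.00416667⌋ = 7.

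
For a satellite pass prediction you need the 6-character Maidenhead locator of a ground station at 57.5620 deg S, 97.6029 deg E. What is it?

Add 180° to longitude and 90° to latitude: 277.6029, 32.4380.
Field (20°×10°, letters A–R): 277.6029/20 → 13 → N, 32.4380/10 → 3 → D; chars ND.
Square (2°×1°, digits 0–9): 17.6029/2 → 8, 2.4380/1 → 2; chars 82.
Subsquare (5′×2.5′, letters a–x): 1.6029/0.0833333 → 19 → t, 0.4380/0.0416667 → 10 → k; chars tk.

ND82tk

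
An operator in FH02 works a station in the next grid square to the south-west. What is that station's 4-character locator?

EH91

Longitude square 0; −1 → -1, wraps to 9, carry into field.
Longitude field F = 5; −1 → 4 = E.
Latitude square 2; −1 → 1.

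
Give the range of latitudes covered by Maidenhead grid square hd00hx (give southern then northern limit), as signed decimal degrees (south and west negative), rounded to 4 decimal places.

-59.0417, -59.0000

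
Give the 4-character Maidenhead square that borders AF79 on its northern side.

Latitude square 9; +1 → 10, wraps to 0, carry into field.
Latitude field F = 5; +1 → 6 = G.
The longitude characters are unchanged.

AG70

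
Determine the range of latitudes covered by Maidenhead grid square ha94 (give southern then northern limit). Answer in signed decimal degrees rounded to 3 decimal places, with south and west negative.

-86.000, -85.000

Field H=7, A=0: +7·20° lon, +0·10° lat → SW at lon -40°, lat -90°.
Square 9, 4: +9·2° lon, +4·1° lat → SW at lon -22°, lat -86°.
Cell spans 2° lon × 1° lat.
south -86.000, north -85.000.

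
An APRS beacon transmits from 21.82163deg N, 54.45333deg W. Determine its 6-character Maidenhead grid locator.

Add 180° to longitude and 90° to latitude: 125.5467, 111.8216.
Field (20°×10°, letters A–R): lon ⌊125.5467/20⌋ = 6 → G; lat ⌊111.8216/10⌋ = 11 → L.
Square (2°×1°, digits 0–9): lon ⌊5.5467/2⌋ = 2; lat ⌊1.8216/1⌋ = 1.
Subsquare (5′×2.5′, letters a–x): lon ⌊1.5467/0.0833333⌋ = 18 → s; lat ⌊0.8216/0.0416667⌋ = 19 → t.

GL21st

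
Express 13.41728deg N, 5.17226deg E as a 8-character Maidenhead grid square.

Shift to the Maidenhead origin (180°W, 90°S): lon 185.17226, lat 103.41728.
Field (20°×10°, letters A–R): 185.17226/20 → 9 → J, 103.41728/10 → 10 → K; chars JK.
Square (2°×1°, digits 0–9): 5.17226/2 → 2, 3.41728/1 → 3; chars 23.
Subsquare (5′×2.5′, letters a–x): 1.17226/0.0833333 → 14 → o, 0.41728/0.0416667 → 10 → k; chars ok.
Extended square (30″×15″, digits 0–9): 0.00559/0.00833333 → 0, 0.00061/0.00416667 → 0; chars 00.

JK23ok00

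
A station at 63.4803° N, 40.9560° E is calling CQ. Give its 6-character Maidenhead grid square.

LP03ll

Offset from 180°W / 90°S: lon 220.9560°, lat 153.4803°.
Field (20°×10°, letters A–R): lon ⌊220.9560/20⌋ = 11 → L; lat ⌊153.4803/10⌋ = 15 → P.
Square (2°×1°, digits 0–9): lon ⌊0.9560/2⌋ = 0; lat ⌊3.4803/1⌋ = 3.
Subsquare (5′×2.5′, letters a–x): lon ⌊0.9560/0.0833333⌋ = 11 → l; lat ⌊0.4803/0.0416667⌋ = 11 → l.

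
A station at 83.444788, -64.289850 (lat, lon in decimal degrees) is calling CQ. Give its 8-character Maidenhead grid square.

Add 180° to longitude and 90° to latitude: 115.71015, 173.44479.
Field: 115.71015/20 → 5 → F, 173.44479/10 → 17 → R; chars FR.
Square: 15.71015/2 → 7, 3.44479/1 → 3; chars 73.
Subsquare: 1.71015/0.0833333 → 20 → u, 0.44479/0.0416667 → 10 → k; chars uk.
Extended square: 0.04348/0.00833333 → 5, 0.02812/0.00416667 → 6; chars 56.

FR73uk56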